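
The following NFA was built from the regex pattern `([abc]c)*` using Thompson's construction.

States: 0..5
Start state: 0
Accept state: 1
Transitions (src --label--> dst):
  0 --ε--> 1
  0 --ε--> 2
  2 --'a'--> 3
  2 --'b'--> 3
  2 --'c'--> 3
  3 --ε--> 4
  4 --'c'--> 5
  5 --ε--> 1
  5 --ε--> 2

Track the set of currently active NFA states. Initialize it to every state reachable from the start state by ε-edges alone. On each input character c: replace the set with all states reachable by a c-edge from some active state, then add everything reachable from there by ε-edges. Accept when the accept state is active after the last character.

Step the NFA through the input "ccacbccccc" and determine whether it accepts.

initial (ε-close {0}): {0,1,2}
'c' @ 1: {3,4}
'c' @ 2: {1,2,5}  [accepting]
'a' @ 3: {3,4}
'c' @ 4: {1,2,5}  [accepting]
'b' @ 5: {3,4}
'c' @ 6: {1,2,5}  [accepting]
'c' @ 7: {3,4}
'c' @ 8: {1,2,5}  [accepting]
'c' @ 9: {3,4}
'c' @ 10: {1,2,5}  [accepting]
final: {1,2,5}; accept 1 in set

Answer: ACCEPT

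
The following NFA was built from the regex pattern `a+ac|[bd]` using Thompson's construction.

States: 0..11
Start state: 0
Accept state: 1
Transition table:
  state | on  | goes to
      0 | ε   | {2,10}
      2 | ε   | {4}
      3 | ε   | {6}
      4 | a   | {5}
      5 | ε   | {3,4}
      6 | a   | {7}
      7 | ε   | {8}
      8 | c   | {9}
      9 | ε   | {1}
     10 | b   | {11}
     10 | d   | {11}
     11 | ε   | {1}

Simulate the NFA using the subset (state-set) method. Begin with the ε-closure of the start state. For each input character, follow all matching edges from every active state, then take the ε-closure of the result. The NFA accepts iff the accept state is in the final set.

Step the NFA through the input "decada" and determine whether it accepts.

Answer: REJECT

Derivation:
initial (ε-close {0}): {0,2,4,10}
'd' @ 1: {1,11}  ✓accept
'e' @ 2: {}  — no active states
rest 'cada' ignored (set empty)
after full input: {}  (accept=1 not in)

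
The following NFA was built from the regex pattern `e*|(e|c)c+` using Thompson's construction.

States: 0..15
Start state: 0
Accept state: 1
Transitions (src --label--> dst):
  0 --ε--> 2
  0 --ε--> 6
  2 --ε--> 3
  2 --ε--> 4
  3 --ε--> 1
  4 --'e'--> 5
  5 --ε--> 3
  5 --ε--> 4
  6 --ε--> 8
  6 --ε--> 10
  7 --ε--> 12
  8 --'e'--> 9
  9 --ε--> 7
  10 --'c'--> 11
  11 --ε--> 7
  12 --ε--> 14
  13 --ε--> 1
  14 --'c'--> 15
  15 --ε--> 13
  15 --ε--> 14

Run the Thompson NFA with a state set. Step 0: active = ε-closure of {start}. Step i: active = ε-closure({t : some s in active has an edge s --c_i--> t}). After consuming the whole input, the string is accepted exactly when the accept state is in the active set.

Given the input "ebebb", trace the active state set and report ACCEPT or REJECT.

start: ε-closure({0}) = {0,1,2,3,4,6,8,10}
'e' @ 1: {1,3,4,5,7,9,12,14}  (accept∈set)
'b' @ 2: {}  — dead — no transitions
rest 'ebb' ignored (set empty)
final: {}; accept 1 not in set

Answer: REJECT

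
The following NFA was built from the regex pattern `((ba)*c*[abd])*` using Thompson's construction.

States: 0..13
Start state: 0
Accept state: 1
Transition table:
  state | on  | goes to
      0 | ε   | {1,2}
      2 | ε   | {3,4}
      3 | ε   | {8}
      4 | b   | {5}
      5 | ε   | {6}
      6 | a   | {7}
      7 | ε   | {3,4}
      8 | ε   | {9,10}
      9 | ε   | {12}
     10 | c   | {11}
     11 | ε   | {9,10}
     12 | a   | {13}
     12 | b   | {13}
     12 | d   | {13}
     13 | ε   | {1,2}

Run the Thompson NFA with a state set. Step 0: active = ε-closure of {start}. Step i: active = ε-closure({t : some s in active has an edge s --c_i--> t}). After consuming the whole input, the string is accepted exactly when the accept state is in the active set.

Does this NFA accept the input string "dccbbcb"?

start: ε-closure({0}) = {0,1,2,3,4,8,9,10,12}
'd' @ 1: {1,2,3,4,8,9,10,12,13}  ✓accept
'c' @ 2: {9,10,11,12}
'c' @ 3: {9,10,11,12}
'b' @ 4: {1,2,3,4,8,9,10,12,13}  ✓accept
'b' @ 5: {1,2,3,4,5,6,8,9,10,12,13}  ✓accept
'c' @ 6: {9,10,11,12}
'b' @ 7: {1,2,3,4,8,9,10,12,13}  ✓accept
final: {1,2,3,4,8,9,10,12,13}; accept 1 in set

Answer: ACCEPT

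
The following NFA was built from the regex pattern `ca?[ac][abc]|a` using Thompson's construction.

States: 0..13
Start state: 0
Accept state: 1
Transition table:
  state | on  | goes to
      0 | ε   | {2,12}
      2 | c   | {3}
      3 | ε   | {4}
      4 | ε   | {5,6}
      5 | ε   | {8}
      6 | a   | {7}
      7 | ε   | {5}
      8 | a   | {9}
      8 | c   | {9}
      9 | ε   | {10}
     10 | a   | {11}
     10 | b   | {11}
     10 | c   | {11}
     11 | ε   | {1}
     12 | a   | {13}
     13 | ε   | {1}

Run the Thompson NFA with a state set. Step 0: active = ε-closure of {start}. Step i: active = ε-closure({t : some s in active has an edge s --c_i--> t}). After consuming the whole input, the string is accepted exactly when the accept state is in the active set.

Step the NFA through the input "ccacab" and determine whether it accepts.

S₀ = ε-closure({0}) = {0,2,12}
'c' @ 1: {3,4,5,6,8}
'c' @ 2: {9,10}
'a' @ 3: {1,11}  (accept∈set)
'c' @ 4: {}  — no active states
rest 'ab' ignored (set empty)
after full input: {}  (accept=1 not in)

Answer: REJECT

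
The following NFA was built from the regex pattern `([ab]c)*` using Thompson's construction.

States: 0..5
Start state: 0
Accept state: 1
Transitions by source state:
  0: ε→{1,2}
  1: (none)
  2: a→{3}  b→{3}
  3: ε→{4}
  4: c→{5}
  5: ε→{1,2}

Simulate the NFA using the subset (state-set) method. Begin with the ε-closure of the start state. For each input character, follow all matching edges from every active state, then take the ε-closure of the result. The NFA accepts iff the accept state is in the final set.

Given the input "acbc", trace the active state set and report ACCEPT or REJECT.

initial (ε-close {0}): {0,1,2}
'a' @ 1: {3,4}
'c' @ 2: {1,2,5}  (accept∈set)
'b' @ 3: {3,4}
'c' @ 4: {1,2,5}  (accept∈set)
final: {1,2,5}; accept 1 in set

Answer: ACCEPT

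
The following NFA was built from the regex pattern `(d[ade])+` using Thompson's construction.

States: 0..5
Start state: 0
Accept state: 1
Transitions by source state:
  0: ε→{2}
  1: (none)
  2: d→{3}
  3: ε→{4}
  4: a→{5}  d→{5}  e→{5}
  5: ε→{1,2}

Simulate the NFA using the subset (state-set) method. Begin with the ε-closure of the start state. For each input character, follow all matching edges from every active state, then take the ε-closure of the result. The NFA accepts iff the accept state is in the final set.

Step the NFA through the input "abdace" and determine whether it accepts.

Answer: REJECT

Derivation:
start: ε-closure({0}) = {0,2}
'a' @ 1: {}  — state set empty
rest 'bdace' ignored (set empty)
final: {}; accept 1 not in set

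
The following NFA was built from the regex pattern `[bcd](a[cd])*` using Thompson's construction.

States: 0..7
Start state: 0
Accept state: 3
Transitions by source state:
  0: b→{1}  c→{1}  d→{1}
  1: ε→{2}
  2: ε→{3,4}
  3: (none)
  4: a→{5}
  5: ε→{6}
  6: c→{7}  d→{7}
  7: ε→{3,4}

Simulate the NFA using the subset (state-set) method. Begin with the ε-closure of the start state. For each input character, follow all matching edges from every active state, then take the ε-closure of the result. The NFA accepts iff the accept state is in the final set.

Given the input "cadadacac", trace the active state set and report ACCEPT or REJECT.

Answer: ACCEPT

Trace:
start: ε-closure({0}) = {0}
'c' @ 1: {1,2,3,4}  ✓accept
'a' @ 2: {5,6}
'd' @ 3: {3,4,7}  ✓accept
'a' @ 4: {5,6}
'd' @ 5: {3,4,7}  ✓accept
'a' @ 6: {5,6}
'c' @ 7: {3,4,7}  ✓accept
'a' @ 8: {5,6}
'c' @ 9: {3,4,7}  ✓accept
end set {3,4,7} — state 3 in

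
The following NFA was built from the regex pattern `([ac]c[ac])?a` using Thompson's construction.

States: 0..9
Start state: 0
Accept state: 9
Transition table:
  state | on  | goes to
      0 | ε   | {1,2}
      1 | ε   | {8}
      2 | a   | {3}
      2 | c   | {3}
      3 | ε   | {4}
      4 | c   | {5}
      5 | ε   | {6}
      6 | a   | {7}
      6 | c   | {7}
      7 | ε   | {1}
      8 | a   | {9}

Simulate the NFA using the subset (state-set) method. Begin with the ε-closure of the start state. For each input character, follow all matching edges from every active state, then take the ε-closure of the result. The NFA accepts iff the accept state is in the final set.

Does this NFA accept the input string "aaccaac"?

Answer: REJECT

Steps:
start: ε-closure({0}) = {0,1,2,8}
'a' @ 1: {3,4,9}  [accepting]
'a' @ 2: {}  — state set empty
rest 'ccaac' ignored (set empty)
end set {} — state 9 not in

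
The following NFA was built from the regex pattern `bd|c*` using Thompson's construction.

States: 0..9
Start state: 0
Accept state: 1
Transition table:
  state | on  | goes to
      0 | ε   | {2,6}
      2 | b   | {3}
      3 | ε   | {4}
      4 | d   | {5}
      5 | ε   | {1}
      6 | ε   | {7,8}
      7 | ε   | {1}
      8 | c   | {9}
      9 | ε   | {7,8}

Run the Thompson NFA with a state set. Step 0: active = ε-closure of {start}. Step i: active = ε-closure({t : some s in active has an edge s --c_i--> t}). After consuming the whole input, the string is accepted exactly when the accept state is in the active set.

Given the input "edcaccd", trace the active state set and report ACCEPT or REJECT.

Answer: REJECT

Trace:
S₀ = ε-closure({0}) = {0,1,2,6,7,8}
'e' @ 1: {}  — no active states
rest 'dcaccd' ignored (set empty)
after full input: {}  (accept=1 not in)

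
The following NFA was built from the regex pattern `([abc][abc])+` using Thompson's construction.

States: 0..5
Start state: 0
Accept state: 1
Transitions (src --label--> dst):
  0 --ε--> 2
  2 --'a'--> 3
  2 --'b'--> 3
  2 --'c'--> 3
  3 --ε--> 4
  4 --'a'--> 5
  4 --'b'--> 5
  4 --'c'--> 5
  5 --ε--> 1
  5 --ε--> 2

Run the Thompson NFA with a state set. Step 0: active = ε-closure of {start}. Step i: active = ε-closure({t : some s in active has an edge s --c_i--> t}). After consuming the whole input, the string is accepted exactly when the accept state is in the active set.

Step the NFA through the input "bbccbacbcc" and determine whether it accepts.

Answer: ACCEPT

Steps:
initial (ε-close {0}): {0,2}
'b' @ 1: {3,4}
'b' @ 2: {1,2,5}  [accepting]
'c' @ 3: {3,4}
'c' @ 4: {1,2,5}  [accepting]
'b' @ 5: {3,4}
'a' @ 6: {1,2,5}  [accepting]
'c' @ 7: {3,4}
'b' @ 8: {1,2,5}  [accepting]
'c' @ 9: {3,4}
'c' @ 10: {1,2,5}  [accepting]
end set {1,2,5} — state 1 in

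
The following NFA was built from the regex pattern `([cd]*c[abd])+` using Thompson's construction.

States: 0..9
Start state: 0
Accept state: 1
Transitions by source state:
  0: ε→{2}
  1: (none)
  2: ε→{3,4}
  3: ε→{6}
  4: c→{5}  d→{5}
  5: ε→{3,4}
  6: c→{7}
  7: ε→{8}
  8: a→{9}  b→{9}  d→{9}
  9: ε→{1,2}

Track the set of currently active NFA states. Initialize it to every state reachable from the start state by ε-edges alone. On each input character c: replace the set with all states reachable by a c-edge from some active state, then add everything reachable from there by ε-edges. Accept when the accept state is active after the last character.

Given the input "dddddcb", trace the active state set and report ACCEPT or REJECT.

initial (ε-close {0}): {0,2,3,4,6}
'd' @ 1: {3,4,5,6}
'd' @ 2: {3,4,5,6}
'd' @ 3: {3,4,5,6}
'd' @ 4: {3,4,5,6}
'd' @ 5: {3,4,5,6}
'c' @ 6: {3,4,5,6,7,8}
'b' @ 7: {1,2,3,4,6,9}  [accepting]
final: {1,2,3,4,6,9}; accept 1 in set

Answer: ACCEPT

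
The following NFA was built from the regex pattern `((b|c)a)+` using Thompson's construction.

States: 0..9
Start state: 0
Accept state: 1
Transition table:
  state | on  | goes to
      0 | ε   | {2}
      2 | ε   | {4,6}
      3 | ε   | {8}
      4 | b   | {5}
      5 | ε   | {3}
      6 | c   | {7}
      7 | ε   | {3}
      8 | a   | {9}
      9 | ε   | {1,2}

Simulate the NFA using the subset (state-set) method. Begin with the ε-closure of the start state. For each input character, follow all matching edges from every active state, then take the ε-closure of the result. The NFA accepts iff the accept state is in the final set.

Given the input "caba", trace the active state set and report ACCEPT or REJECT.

S₀ = ε-closure({0}) = {0,2,4,6}
'c' @ 1: {3,7,8}
'a' @ 2: {1,2,4,6,9}  (accept∈set)
'b' @ 3: {3,5,8}
'a' @ 4: {1,2,4,6,9}  (accept∈set)
final: {1,2,4,6,9}; accept 1 in set

Answer: ACCEPT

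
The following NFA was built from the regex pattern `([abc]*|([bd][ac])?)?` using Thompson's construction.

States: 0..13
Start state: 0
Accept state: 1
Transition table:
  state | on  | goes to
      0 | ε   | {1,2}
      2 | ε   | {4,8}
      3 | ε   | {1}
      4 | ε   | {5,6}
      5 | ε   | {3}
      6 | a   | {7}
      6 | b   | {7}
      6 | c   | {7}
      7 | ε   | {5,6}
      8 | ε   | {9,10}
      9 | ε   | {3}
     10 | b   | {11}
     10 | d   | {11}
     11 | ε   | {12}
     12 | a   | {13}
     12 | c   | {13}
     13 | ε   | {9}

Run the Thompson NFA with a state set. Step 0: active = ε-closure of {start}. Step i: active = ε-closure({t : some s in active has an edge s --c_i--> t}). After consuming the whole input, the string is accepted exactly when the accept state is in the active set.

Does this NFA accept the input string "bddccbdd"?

Answer: REJECT

Steps:
initial (ε-close {0}): {0,1,2,3,4,5,6,8,9,10}
'b' @ 1: {1,3,5,6,7,11,12}  [accepting]
'd' @ 2: {}  — dead — no transitions
rest 'dccbdd' ignored (set empty)
final: {}; accept 1 not in set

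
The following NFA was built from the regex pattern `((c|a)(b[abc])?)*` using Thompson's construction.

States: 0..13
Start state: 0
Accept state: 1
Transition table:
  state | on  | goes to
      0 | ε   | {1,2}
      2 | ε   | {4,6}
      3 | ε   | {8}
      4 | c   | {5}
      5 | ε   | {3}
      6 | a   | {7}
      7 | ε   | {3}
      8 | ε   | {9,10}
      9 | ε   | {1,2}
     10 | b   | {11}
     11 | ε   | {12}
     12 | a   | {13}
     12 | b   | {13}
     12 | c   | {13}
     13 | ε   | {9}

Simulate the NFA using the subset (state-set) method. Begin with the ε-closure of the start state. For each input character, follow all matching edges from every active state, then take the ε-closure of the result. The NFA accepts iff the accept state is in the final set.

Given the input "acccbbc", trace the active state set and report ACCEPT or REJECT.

Answer: ACCEPT

Trace:
S₀ = ε-closure({0}) = {0,1,2,4,6}
'a' @ 1: {1,2,3,4,6,7,8,9,10}  (accept∈set)
'c' @ 2: {1,2,3,4,5,6,8,9,10}  (accept∈set)
'c' @ 3: {1,2,3,4,5,6,8,9,10}  (accept∈set)
'c' @ 4: {1,2,3,4,5,6,8,9,10}  (accept∈set)
'b' @ 5: {11,12}
'b' @ 6: {1,2,4,6,9,13}  (accept∈set)
'c' @ 7: {1,2,3,4,5,6,8,9,10}  (accept∈set)
final: {1,2,3,4,5,6,8,9,10}; accept 1 in set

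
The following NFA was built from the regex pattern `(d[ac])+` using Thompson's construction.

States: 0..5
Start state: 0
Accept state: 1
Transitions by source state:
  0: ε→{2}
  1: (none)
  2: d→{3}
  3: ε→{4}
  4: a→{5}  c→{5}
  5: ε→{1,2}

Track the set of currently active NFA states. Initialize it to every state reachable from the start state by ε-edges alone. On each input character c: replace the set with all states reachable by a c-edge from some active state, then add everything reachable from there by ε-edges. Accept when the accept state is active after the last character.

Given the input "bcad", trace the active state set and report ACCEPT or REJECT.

Answer: REJECT

Derivation:
start: ε-closure({0}) = {0,2}
'b' @ 1: {}  — state set empty
rest 'cad' ignored (set empty)
after full input: {}  (accept=1 not in)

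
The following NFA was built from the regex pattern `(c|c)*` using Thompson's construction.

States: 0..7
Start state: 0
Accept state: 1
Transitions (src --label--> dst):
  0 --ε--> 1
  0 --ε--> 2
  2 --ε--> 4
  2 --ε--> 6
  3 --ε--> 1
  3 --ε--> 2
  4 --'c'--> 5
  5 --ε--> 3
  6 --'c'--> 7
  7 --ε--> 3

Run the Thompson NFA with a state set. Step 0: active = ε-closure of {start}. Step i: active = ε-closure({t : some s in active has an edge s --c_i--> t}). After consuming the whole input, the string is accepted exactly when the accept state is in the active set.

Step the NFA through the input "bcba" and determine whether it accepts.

S₀ = ε-closure({0}) = {0,1,2,4,6}
'b' @ 1: {}  — state set empty
rest 'cba' ignored (set empty)
after full input: {}  (accept=1 not in)

Answer: REJECT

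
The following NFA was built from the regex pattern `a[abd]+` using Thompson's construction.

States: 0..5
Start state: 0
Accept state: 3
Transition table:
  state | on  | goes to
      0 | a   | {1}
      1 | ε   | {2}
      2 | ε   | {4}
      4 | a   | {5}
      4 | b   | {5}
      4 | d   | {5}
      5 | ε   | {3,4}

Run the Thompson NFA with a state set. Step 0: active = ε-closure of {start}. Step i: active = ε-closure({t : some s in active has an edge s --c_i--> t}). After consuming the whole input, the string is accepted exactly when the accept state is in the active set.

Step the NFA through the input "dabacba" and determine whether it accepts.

initial (ε-close {0}): {0}
'd' @ 1: {}  — state set empty
rest 'abacba' ignored (set empty)
final: {}; accept 3 not in set

Answer: REJECT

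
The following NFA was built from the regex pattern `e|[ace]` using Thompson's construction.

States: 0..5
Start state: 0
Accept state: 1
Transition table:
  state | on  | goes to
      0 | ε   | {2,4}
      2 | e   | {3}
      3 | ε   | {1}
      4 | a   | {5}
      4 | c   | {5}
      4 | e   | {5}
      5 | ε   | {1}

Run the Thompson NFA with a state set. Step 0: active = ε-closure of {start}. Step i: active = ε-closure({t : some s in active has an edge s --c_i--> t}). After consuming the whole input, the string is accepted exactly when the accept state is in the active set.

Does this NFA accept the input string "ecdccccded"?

S₀ = ε-closure({0}) = {0,2,4}
'e' @ 1: {1,3,5}  (accept∈set)
'c' @ 2: {}  — dead — no transitions
rest 'dccccded' ignored (set empty)
final: {}; accept 1 not in set

Answer: REJECT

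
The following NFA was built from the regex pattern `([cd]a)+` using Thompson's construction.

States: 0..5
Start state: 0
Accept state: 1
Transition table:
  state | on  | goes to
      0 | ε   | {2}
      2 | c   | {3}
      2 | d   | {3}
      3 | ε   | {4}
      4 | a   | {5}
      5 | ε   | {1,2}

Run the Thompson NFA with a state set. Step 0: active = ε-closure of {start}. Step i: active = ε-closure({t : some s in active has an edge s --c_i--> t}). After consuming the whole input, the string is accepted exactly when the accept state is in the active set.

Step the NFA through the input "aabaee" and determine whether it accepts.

start: ε-closure({0}) = {0,2}
'a' @ 1: {}  — no active states
rest 'abaee' ignored (set empty)
end set {} — state 1 not in

Answer: REJECT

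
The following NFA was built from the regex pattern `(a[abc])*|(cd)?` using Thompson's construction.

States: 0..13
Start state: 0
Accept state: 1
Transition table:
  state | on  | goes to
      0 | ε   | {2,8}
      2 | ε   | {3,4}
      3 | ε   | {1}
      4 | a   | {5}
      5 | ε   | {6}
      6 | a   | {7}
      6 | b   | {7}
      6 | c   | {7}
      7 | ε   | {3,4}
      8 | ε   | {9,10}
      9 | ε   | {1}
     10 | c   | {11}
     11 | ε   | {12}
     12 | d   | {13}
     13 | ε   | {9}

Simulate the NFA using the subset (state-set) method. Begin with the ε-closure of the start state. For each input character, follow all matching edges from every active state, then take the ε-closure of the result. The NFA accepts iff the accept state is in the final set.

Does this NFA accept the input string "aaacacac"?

S₀ = ε-closure({0}) = {0,1,2,3,4,8,9,10}
'a' @ 1: {5,6}
'a' @ 2: {1,3,4,7}  ✓accept
'a' @ 3: {5,6}
'c' @ 4: {1,3,4,7}  ✓accept
'a' @ 5: {5,6}
'c' @ 6: {1,3,4,7}  ✓accept
'a' @ 7: {5,6}
'c' @ 8: {1,3,4,7}  ✓accept
end set {1,3,4,7} — state 1 in

Answer: ACCEPT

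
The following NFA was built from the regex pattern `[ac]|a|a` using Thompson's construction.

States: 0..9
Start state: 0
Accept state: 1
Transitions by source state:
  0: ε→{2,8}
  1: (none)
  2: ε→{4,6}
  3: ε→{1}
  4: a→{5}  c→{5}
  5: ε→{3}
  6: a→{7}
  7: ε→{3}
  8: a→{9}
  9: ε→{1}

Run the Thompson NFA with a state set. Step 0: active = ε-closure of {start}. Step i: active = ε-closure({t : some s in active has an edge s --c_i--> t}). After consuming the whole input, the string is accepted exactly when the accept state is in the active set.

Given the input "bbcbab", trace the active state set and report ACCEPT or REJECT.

start: ε-closure({0}) = {0,2,4,6,8}
'b' @ 1: {}  — no active states
rest 'bcbab' ignored (set empty)
end set {} — state 1 not in

Answer: REJECT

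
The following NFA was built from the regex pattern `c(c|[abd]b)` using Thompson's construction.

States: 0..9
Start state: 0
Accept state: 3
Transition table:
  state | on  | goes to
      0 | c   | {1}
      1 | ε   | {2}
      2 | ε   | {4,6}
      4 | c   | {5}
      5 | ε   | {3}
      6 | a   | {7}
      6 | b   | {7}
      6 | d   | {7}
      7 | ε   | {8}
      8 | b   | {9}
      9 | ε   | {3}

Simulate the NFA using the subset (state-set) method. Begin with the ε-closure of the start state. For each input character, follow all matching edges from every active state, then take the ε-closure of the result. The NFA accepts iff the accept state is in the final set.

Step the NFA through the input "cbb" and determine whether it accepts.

S₀ = ε-closure({0}) = {0}
'c' @ 1: {1,2,4,6}
'b' @ 2: {7,8}
'b' @ 3: {3,9}  ✓accept
final: {3,9}; accept 3 in set

Answer: ACCEPT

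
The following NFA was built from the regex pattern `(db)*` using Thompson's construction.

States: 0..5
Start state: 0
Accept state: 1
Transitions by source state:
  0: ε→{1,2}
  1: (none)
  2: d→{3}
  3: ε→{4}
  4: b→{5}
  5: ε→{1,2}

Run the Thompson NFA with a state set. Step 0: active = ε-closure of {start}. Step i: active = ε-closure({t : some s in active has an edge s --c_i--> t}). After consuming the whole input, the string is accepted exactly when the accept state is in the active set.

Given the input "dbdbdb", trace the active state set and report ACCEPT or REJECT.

Answer: ACCEPT

Trace:
initial (ε-close {0}): {0,1,2}
'd' @ 1: {3,4}
'b' @ 2: {1,2,5}  ✓accept
'd' @ 3: {3,4}
'b' @ 4: {1,2,5}  ✓accept
'd' @ 5: {3,4}
'b' @ 6: {1,2,5}  ✓accept
final: {1,2,5}; accept 1 in set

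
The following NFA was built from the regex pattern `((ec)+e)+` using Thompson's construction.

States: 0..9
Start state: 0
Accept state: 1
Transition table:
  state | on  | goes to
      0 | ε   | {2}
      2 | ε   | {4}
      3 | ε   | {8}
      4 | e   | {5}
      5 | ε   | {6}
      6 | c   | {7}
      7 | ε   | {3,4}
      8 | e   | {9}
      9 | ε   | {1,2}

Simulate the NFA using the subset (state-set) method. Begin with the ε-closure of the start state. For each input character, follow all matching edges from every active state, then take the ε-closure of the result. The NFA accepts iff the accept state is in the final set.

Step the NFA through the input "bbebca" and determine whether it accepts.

Answer: REJECT

Derivation:
initial (ε-close {0}): {0,2,4}
'b' @ 1: {}  — state set empty
rest 'bebca' ignored (set empty)
final: {}; accept 1 not in set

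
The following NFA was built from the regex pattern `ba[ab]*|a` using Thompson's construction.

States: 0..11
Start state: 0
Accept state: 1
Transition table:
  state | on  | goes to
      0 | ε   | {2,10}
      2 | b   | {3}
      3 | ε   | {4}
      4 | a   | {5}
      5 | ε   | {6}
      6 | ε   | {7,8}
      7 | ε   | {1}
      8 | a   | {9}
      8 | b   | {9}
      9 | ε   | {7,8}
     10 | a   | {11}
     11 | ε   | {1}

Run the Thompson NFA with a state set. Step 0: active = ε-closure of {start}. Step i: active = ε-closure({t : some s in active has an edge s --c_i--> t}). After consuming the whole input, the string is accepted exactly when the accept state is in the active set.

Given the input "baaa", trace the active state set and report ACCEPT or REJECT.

Answer: ACCEPT

Steps:
start: ε-closure({0}) = {0,2,10}
'b' @ 1: {3,4}
'a' @ 2: {1,5,6,7,8}  (accept∈set)
'a' @ 3: {1,7,8,9}  (accept∈set)
'a' @ 4: {1,7,8,9}  (accept∈set)
after full input: {1,7,8,9}  (accept=1 in)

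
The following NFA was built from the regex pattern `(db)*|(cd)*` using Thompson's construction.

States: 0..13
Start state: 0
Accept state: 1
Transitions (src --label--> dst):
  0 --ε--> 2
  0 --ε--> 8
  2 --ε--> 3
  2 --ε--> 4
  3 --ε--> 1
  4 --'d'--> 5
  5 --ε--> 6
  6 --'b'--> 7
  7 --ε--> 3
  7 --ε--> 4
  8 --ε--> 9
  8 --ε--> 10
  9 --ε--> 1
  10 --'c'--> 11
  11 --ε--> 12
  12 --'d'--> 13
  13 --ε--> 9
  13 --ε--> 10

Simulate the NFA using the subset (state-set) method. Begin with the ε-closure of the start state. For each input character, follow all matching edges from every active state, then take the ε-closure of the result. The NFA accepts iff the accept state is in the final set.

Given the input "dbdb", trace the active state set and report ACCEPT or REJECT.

start: ε-closure({0}) = {0,1,2,3,4,8,9,10}
'd' @ 1: {5,6}
'b' @ 2: {1,3,4,7}  [accepting]
'd' @ 3: {5,6}
'b' @ 4: {1,3,4,7}  [accepting]
after full input: {1,3,4,7}  (accept=1 in)

Answer: ACCEPT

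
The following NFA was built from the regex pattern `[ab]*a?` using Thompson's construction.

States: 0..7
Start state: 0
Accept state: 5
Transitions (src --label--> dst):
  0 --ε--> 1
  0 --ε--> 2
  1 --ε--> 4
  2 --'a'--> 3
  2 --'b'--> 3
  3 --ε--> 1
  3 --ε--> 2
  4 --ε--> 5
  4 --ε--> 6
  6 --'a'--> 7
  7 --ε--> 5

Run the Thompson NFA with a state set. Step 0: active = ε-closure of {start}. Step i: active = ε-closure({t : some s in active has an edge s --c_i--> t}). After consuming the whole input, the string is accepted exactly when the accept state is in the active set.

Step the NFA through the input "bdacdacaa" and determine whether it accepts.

S₀ = ε-closure({0}) = {0,1,2,4,5,6}
'b' @ 1: {1,2,3,4,5,6}  (accept∈set)
'd' @ 2: {}  — dead — no transitions
rest 'acdacaa' ignored (set empty)
after full input: {}  (accept=5 not in)

Answer: REJECT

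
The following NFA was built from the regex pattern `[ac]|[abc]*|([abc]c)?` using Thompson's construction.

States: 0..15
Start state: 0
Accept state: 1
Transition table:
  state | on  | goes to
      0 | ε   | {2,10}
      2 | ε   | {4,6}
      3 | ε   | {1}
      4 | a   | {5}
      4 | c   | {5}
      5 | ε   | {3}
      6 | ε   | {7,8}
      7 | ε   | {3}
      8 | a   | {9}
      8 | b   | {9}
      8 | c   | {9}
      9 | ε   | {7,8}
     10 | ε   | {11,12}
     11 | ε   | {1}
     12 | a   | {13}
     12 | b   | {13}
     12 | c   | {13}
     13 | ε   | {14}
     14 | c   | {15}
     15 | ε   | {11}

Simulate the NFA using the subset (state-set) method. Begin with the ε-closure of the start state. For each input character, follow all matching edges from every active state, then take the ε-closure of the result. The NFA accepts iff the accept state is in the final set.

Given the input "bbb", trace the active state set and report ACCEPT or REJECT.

initial (ε-close {0}): {0,1,2,3,4,6,7,8,10,11,12}
'b' @ 1: {1,3,7,8,9,13,14}  [accepting]
'b' @ 2: {1,3,7,8,9}  [accepting]
'b' @ 3: {1,3,7,8,9}  [accepting]
final: {1,3,7,8,9}; accept 1 in set

Answer: ACCEPT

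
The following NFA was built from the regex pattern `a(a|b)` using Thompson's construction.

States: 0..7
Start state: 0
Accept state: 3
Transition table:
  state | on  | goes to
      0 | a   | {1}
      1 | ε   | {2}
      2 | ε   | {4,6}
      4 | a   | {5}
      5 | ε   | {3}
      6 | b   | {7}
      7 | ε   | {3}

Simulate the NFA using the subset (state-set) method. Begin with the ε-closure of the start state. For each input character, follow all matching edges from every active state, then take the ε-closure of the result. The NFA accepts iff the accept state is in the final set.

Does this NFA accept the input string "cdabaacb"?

S₀ = ε-closure({0}) = {0}
'c' @ 1: {}  — no active states
rest 'dabaacb' ignored (set empty)
end set {} — state 3 not in

Answer: REJECT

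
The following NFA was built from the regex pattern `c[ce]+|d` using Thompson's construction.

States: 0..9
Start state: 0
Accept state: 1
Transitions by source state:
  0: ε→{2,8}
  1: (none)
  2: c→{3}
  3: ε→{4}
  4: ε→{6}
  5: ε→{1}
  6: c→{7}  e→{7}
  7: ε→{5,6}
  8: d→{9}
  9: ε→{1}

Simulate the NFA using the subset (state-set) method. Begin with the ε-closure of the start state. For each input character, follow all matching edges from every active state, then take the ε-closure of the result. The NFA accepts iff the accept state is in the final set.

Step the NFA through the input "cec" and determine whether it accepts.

start: ε-closure({0}) = {0,2,8}
'c' @ 1: {3,4,6}
'e' @ 2: {1,5,6,7}  ✓accept
'c' @ 3: {1,5,6,7}  ✓accept
end set {1,5,6,7} — state 1 in

Answer: ACCEPT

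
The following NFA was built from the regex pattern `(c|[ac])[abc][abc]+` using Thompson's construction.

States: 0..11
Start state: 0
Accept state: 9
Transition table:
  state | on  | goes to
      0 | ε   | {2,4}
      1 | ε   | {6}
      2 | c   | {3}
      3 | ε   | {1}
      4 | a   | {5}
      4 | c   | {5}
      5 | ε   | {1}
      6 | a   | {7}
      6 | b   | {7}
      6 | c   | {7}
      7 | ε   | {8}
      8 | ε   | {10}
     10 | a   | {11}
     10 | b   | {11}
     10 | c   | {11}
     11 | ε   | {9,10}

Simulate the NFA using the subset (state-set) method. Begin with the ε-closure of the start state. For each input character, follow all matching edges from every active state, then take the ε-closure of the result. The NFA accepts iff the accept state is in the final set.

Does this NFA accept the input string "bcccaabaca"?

Answer: REJECT

Trace:
start: ε-closure({0}) = {0,2,4}
'b' @ 1: {}  — no active states
rest 'cccaabaca' ignored (set empty)
after full input: {}  (accept=9 not in)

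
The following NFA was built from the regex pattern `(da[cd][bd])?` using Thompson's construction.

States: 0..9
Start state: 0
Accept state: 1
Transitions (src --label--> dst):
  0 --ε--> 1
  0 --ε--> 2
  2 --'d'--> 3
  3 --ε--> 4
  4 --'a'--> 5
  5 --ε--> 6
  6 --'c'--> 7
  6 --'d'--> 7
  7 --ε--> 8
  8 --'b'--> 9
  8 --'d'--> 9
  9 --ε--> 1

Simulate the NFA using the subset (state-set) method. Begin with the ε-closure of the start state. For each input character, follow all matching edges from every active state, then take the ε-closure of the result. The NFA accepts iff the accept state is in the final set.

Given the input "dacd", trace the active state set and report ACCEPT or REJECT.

S₀ = ε-closure({0}) = {0,1,2}
'd' @ 1: {3,4}
'a' @ 2: {5,6}
'c' @ 3: {7,8}
'd' @ 4: {1,9}  (accept∈set)
after full input: {1,9}  (accept=1 in)

Answer: ACCEPT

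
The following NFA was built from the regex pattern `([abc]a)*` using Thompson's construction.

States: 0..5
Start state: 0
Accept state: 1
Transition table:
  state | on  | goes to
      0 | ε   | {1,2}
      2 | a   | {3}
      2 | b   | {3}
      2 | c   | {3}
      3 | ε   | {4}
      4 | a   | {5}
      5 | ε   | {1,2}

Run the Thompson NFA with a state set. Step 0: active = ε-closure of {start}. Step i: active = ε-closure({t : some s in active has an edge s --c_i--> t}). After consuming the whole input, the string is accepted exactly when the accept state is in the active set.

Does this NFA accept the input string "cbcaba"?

Answer: REJECT

Derivation:
start: ε-closure({0}) = {0,1,2}
'c' @ 1: {3,4}
'b' @ 2: {}  — no active states
rest 'caba' ignored (set empty)
end set {} — state 1 not in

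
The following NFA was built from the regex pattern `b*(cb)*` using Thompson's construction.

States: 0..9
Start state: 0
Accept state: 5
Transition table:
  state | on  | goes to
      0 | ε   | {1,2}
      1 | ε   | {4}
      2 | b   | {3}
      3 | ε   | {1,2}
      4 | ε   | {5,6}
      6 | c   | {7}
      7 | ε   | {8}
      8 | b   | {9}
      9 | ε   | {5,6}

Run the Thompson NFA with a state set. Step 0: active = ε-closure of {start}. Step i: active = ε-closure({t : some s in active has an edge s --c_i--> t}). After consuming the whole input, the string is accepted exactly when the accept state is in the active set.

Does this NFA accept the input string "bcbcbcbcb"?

Answer: ACCEPT

Trace:
start: ε-closure({0}) = {0,1,2,4,5,6}
'b' @ 1: {1,2,3,4,5,6}  (accept∈set)
'c' @ 2: {7,8}
'b' @ 3: {5,6,9}  (accept∈set)
'c' @ 4: {7,8}
'b' @ 5: {5,6,9}  (accept∈set)
'c' @ 6: {7,8}
'b' @ 7: {5,6,9}  (accept∈set)
'c' @ 8: {7,8}
'b' @ 9: {5,6,9}  (accept∈set)
after full input: {5,6,9}  (accept=5 in)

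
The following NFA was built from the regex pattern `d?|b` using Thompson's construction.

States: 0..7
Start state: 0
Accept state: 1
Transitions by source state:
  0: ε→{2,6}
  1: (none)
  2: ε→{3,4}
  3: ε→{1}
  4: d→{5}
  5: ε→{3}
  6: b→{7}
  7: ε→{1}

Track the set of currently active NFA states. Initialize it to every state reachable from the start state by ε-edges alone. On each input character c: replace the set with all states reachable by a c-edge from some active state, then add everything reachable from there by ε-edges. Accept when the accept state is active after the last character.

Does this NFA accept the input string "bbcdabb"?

S₀ = ε-closure({0}) = {0,1,2,3,4,6}
'b' @ 1: {1,7}  ✓accept
'b' @ 2: {}  — state set empty
rest 'cdabb' ignored (set empty)
after full input: {}  (accept=1 not in)

Answer: REJECT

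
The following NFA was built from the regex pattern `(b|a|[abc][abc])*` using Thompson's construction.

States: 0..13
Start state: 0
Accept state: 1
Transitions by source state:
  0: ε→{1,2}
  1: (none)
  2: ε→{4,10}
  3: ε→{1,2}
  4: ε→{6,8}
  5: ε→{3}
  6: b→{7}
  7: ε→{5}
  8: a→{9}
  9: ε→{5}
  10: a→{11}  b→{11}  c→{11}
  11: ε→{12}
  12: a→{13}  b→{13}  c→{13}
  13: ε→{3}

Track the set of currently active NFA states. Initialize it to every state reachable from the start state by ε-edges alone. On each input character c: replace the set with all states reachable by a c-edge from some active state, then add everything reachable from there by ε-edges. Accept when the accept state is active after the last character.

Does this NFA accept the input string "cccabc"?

S₀ = ε-closure({0}) = {0,1,2,4,6,8,10}
'c' @ 1: {11,12}
'c' @ 2: {1,2,3,4,6,8,10,13}  (accept∈set)
'c' @ 3: {11,12}
'a' @ 4: {1,2,3,4,6,8,10,13}  (accept∈set)
'b' @ 5: {1,2,3,4,5,6,7,8,10,11,12}  (accept∈set)
'c' @ 6: {1,2,3,4,6,8,10,11,12,13}  (accept∈set)
end set {1,2,3,4,6,8,10,11,12,13} — state 1 in

Answer: ACCEPT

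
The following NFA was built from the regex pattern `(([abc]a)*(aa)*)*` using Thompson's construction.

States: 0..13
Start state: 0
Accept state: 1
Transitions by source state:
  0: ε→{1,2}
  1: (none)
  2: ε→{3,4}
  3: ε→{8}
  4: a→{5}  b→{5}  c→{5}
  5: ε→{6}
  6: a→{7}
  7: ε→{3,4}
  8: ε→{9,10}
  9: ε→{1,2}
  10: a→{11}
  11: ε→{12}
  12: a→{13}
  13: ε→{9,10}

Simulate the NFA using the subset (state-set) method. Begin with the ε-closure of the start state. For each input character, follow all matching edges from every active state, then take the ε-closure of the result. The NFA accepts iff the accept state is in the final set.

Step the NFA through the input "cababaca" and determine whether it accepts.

start: ε-closure({0}) = {0,1,2,3,4,8,9,10}
'c' @ 1: {5,6}
'a' @ 2: {1,2,3,4,7,8,9,10}  (accept∈set)
'b' @ 3: {5,6}
'a' @ 4: {1,2,3,4,7,8,9,10}  (accept∈set)
'b' @ 5: {5,6}
'a' @ 6: {1,2,3,4,7,8,9,10}  (accept∈set)
'c' @ 7: {5,6}
'a' @ 8: {1,2,3,4,7,8,9,10}  (accept∈set)
after full input: {1,2,3,4,7,8,9,10}  (accept=1 in)

Answer: ACCEPT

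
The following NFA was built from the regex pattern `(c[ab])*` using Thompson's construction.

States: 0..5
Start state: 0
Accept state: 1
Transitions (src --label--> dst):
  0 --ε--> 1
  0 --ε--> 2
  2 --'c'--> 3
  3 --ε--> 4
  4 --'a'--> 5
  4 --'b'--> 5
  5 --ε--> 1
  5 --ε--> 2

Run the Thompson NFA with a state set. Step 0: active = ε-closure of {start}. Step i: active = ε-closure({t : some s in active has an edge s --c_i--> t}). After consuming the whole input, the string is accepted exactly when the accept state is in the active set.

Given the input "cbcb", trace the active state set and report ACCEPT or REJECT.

Answer: ACCEPT

Steps:
S₀ = ε-closure({0}) = {0,1,2}
'c' @ 1: {3,4}
'b' @ 2: {1,2,5}  (accept∈set)
'c' @ 3: {3,4}
'b' @ 4: {1,2,5}  (accept∈set)
final: {1,2,5}; accept 1 in set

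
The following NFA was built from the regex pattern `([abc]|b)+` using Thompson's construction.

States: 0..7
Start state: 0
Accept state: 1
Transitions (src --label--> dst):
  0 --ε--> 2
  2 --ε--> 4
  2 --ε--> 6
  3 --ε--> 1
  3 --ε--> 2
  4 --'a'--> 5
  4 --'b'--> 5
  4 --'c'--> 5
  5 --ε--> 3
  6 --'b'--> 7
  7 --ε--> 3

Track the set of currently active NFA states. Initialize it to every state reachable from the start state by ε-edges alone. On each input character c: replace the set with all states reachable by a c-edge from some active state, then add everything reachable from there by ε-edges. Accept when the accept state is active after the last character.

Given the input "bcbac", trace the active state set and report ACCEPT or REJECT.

Answer: ACCEPT

Derivation:
S₀ = ε-closure({0}) = {0,2,4,6}
'b' @ 1: {1,2,3,4,5,6,7}  ✓accept
'c' @ 2: {1,2,3,4,5,6}  ✓accept
'b' @ 3: {1,2,3,4,5,6,7}  ✓accept
'a' @ 4: {1,2,3,4,5,6}  ✓accept
'c' @ 5: {1,2,3,4,5,6}  ✓accept
after full input: {1,2,3,4,5,6}  (accept=1 in)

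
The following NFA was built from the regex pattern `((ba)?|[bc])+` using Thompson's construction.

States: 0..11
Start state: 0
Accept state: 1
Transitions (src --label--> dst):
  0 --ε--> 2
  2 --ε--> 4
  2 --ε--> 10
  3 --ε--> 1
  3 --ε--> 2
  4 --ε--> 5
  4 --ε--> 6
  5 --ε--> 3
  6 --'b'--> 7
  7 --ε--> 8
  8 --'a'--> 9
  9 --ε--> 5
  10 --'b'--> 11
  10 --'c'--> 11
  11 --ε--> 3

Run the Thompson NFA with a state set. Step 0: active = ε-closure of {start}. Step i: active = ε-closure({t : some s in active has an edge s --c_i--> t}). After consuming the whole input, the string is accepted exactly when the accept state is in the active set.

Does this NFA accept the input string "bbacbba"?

Answer: ACCEPT

Steps:
start: ε-closure({0}) = {0,1,2,3,4,5,6,10}
'b' @ 1: {1,2,3,4,5,6,7,8,10,11}  [accepting]
'b' @ 2: {1,2,3,4,5,6,7,8,10,11}  [accepting]
'a' @ 3: {1,2,3,4,5,6,9,10}  [accepting]
'c' @ 4: {1,2,3,4,5,6,10,11}  [accepting]
'b' @ 5: {1,2,3,4,5,6,7,8,10,11}  [accepting]
'b' @ 6: {1,2,3,4,5,6,7,8,10,11}  [accepting]
'a' @ 7: {1,2,3,4,5,6,9,10}  [accepting]
end set {1,2,3,4,5,6,9,10} — state 1 in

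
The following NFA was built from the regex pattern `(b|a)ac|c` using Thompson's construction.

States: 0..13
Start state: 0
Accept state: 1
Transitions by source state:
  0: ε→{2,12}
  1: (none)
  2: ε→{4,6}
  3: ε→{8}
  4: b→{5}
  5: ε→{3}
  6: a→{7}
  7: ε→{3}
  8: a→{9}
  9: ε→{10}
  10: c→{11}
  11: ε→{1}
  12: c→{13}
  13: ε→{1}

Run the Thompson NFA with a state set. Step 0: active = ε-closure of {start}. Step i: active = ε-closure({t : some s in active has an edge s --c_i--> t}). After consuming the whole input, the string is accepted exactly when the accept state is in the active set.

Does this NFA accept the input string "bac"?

initial (ε-close {0}): {0,2,4,6,12}
'b' @ 1: {3,5,8}
'a' @ 2: {9,10}
'c' @ 3: {1,11}  ✓accept
after full input: {1,11}  (accept=1 in)

Answer: ACCEPT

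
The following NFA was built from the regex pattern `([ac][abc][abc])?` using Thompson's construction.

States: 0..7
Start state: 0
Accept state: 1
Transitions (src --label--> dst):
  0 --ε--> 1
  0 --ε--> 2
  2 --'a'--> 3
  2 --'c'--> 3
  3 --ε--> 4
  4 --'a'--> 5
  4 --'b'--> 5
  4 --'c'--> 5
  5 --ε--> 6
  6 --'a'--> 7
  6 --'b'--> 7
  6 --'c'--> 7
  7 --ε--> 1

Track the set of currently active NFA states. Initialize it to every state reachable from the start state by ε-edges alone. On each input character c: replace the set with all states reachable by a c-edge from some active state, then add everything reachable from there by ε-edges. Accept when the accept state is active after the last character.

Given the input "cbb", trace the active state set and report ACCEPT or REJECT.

Answer: ACCEPT

Trace:
initial (ε-close {0}): {0,1,2}
'c' @ 1: {3,4}
'b' @ 2: {5,6}
'b' @ 3: {1,7}  ✓accept
after full input: {1,7}  (accept=1 in)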